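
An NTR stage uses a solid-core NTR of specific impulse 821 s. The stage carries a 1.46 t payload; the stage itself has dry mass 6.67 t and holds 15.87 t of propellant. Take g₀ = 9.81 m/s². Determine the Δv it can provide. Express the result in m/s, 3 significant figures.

v_e = Isp · g₀ = 821 × 9.81 = 8054.0 m/s.
m₀ = payload + dry + propellant = 1.46 + 6.67 + 15.87 = 24 t.
m_f = payload + dry = 1.46 + 6.67 = 8.13 t.
Δv = v_e · ln(m₀/m_f) = 8054.0 × ln(2.952) = 8054.0 × 1.0825 ≈ 8718.4 m/s.

Δv ≈ 8720 m/s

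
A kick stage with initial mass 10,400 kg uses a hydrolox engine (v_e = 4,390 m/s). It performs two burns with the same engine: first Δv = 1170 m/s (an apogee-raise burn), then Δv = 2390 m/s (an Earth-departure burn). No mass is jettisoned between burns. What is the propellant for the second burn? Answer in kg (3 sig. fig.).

propellant for the second burn ≈ 3340 kg

After the first burn: m = 10400 × exp(−1170/4390.0) = 10400 × 0.76604 = 7,966.82 kg.
After the second burn: m = 7,966.82 × exp(−2390/4390.0) = 7,966.82 × 0.58018 = 4,622.19 kg.
Second-burn propellant = 7,966.82 − 4,622.19 = 3,344.63 kg.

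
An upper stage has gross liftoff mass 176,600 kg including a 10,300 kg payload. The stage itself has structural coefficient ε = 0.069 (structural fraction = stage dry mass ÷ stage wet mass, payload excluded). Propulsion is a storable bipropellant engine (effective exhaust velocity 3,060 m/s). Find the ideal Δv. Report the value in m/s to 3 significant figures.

Δv ≈ 6410 m/s

Stage wet mass = m₀ − payload = 176,600 − 10,300 = 166,300 kg.
Stage dry mass = ε × stage wet mass = 0.069 × 166,300 = 11,474.7 kg.
Burnout mass m_f = stage dry + payload = 11,474.7 + 10,300 = 21,774.7 kg.
Δv = v_e · ln(176,600/21,774.7) = 3060.0 × ln(8.11) = 3060.0 × 2.0931 ≈ 6405 m/s.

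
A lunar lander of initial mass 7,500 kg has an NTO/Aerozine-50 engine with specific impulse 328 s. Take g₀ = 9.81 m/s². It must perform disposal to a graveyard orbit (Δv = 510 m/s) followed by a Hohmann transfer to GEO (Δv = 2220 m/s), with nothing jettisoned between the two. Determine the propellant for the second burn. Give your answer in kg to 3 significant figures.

propellant for the second burn ≈ 3190 kg

v_e = Isp · g₀ = 328 × 9.81 = 3217.7 m/s.
After the first burn: m = 7500 × exp(−510/3217.7) = 7500 × 0.85342 = 6,400.65 kg.
After the second burn: m = 6,400.65 × exp(−2220/3217.7) = 6,400.65 × 0.50161 = 3,210.63 kg.
Second-burn propellant = 6,400.65 − 3,210.63 = 3,190.02 kg.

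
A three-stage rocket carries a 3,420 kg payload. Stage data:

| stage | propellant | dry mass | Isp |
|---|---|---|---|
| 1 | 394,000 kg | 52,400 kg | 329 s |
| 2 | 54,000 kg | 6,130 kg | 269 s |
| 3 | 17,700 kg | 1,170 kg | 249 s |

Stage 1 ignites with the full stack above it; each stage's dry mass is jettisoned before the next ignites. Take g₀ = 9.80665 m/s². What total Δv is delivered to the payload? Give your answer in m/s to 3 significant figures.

Ignition mass of stage 1 = 394,000+52,400 + 54,000+6,130 + 17,700+1,170 + 3,420 = 528,820 kg.
Stage 1: m₀ = 528,820 kg, m_f = 528,820 − 394,000 = 134,820 kg; Δv = 329×9.80665×ln(3.922) = 3226.4×1.3667 ≈ 4410 m/s.
Stage 2: m₀ = 82,420 kg, m_f = 82,420 − 54,000 = 28,420 kg; Δv = 269×9.80665×ln(2.9) = 2638.0×1.0647 ≈ 2809 m/s.
Stage 3: m₀ = 22,290 kg, m_f = 22,290 − 17,700 = 4,590 kg; Δv = 249×9.80665×ln(4.856) = 2441.9×1.5803 ≈ 3859 m/s.
Total Δv = 4410 + 2809 + 3859 = 11078 m/s.

Δv ≈ 11100 m/s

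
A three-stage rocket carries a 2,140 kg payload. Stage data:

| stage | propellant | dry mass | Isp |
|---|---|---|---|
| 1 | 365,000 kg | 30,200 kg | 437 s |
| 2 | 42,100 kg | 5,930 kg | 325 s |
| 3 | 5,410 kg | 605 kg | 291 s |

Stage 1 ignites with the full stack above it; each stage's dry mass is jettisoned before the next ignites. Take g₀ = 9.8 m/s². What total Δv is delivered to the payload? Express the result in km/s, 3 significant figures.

Ignition mass of stage 1 = 365,000+30,200 + 42,100+5,930 + 5,410+605 + 2,140 = 451,385 kg.
Stage 1: m₀ = 451,385 kg, m_f = 451,385 − 365,000 = 86,385 kg; Δv = 437×9.8×ln(5.225) = 4282.6×1.6535 ≈ 7081 m/s.
Stage 2: m₀ = 56,185 kg, m_f = 56,185 − 42,100 = 14,085 kg; Δv = 325×9.8×ln(3.989) = 3185.0×1.3835 ≈ 4407 m/s.
Stage 3: m₀ = 8,155 kg, m_f = 8,155 − 5,410 = 2,745 kg; Δv = 291×9.8×ln(2.971) = 2851.8×1.0889 ≈ 3105 m/s.
Total Δv = 7081 + 4407 + 3105 = 14593 m/s.

Δv ≈ 14.6 km/s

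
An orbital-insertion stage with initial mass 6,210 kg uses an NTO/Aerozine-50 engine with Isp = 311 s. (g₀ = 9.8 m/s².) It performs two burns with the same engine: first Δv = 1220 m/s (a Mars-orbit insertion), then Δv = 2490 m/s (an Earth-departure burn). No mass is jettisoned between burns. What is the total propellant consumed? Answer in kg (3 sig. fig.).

v_e = Isp · g₀ = 311 × 9.8 = 3047.8 m/s.
After the first burn: m = 6210 × exp(−1220/3047.8) = 6210 × 0.67013 = 4,161.51 kg.
After the second burn: m = 4,161.51 × exp(−2490/3047.8) = 4,161.51 × 0.44176 = 1,838.39 kg.
Total propellant = m₀ − m_final = 6210 − 1,838.39 = 4,371.61 kg.

total propellant consumed ≈ 4370 kg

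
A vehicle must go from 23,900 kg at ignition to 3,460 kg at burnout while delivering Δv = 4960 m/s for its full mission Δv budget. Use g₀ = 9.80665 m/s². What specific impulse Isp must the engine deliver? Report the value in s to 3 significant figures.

ln(m₀/m_f) = ln(23900/3460) = ln(6.908) = 1.9326.
From the ideal rocket equation, v_e = Δv / ln(m₀/m_f) = 4960 / 1.9326 = 2566.5 m/s.
Isp = v_e / g₀ = 2566.5 / 9.80665 = 261.7 s.

Isp ≈ 262 s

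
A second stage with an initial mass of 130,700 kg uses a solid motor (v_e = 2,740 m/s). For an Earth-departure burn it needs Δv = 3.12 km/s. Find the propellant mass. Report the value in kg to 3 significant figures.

Using Δv = v_e ln(m₀/m_f): m₀/m_f = exp(Δv / v_e) = exp(3120 / 2740.0) = exp(1.1387) = 3.1227.
m_f = 130,700 / 3.1227 = 41,854.8 kg, so propellant = m₀ − m_f = 130,700 − 41,854.8 = 88,845.2 kg.

propellant mass ≈ 88800 kg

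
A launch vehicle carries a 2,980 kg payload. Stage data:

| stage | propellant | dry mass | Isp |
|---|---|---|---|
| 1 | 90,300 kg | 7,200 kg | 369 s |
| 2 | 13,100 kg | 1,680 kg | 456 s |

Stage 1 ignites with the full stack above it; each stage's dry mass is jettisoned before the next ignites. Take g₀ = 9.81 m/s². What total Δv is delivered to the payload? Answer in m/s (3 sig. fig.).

Δv ≈ 11500 m/s

Ignition mass of stage 1 = 90,300+7,200 + 13,100+1,680 + 2,980 = 115,260 kg.
Stage 1: m₀ = 115,260 kg, m_f = 115,260 − 90,300 = 24,960 kg; Δv = 369×9.81×ln(4.618) = 3619.9×1.5299 ≈ 5538 m/s.
Stage 2: m₀ = 17,760 kg, m_f = 17,760 − 13,100 = 4,660 kg; Δv = 456×9.81×ln(3.811) = 4473.4×1.3379 ≈ 5985 m/s.
Total Δv = 5538 + 5985 = 11523 m/s.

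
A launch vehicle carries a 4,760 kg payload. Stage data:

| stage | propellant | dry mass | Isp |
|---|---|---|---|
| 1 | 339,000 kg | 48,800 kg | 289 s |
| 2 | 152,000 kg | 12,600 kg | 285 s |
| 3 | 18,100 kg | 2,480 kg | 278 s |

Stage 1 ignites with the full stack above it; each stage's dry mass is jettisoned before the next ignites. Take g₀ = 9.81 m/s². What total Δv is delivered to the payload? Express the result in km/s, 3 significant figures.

Δv ≈ 10.4 km/s

Ignition mass of stage 1 = 339,000+48,800 + 152,000+12,600 + 18,100+2,480 + 4,760 = 577,740 kg.
Stage 1: m₀ = 577,740 kg, m_f = 577,740 − 339,000 = 238,740 kg; Δv = 289×9.81×ln(2.42) = 2835.1×0.8837 ≈ 2506 m/s.
Stage 2: m₀ = 189,940 kg, m_f = 189,940 − 152,000 = 37,940 kg; Δv = 285×9.81×ln(5.006) = 2795.9×1.6107 ≈ 4503 m/s.
Stage 3: m₀ = 25,340 kg, m_f = 25,340 − 18,100 = 7,240 kg; Δv = 278×9.81×ln(3.5) = 2727.2×1.2528 ≈ 3417 m/s.
Total Δv = 2506 + 4503 + 3417 = 10426 m/s.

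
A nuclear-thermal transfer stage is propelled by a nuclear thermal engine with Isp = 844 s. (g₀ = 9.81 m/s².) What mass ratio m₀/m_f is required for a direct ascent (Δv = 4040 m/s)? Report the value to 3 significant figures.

v_e = Isp · g₀ = 844 × 9.81 = 8279.6 m/s.
Using Δv = v_e ln(m₀/m_f): m₀/m_f = exp(Δv / v_e) = exp(4040 / 8279.6) = exp(0.4879) = 1.6290.

mass ratio ≈ 1.63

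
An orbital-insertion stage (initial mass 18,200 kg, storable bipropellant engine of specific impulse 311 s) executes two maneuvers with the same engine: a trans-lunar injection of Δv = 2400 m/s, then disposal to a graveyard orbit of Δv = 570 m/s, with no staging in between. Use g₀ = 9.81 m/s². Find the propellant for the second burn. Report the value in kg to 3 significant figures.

propellant for the second burn ≈ 1410 kg

v_e = Isp · g₀ = 311 × 9.81 = 3050.9 m/s.
After the first burn: m = 18200 × exp(−2400/3050.9) = 18200 × 0.45537 = 8,287.73 kg.
After the second burn: m = 8,287.73 × exp(−570/3050.9) = 8,287.73 × 0.82959 = 6,875.42 kg.
Second-burn propellant = 8,287.73 − 6,875.42 = 1,412.31 kg.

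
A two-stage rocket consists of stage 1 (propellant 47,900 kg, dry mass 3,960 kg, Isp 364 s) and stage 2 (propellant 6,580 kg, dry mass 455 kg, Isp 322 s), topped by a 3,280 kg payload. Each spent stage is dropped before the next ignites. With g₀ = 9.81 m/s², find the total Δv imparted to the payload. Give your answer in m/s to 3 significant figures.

Ignition mass of stage 1 = 47,900+3,960 + 6,580+455 + 3,280 = 62,175 kg.
Stage 1: m₀ = 62,175 kg, m_f = 62,175 − 47,900 = 14,275 kg; Δv = 364×9.81×ln(4.356) = 3570.8×1.4714 ≈ 5254 m/s.
Stage 2: m₀ = 10,315 kg, m_f = 10,315 − 6,580 = 3,735 kg; Δv = 322×9.81×ln(2.762) = 3158.8×1.0159 ≈ 3209 m/s.
Total Δv = 5254 + 3209 = 8463 m/s.

Δv ≈ 8460 m/s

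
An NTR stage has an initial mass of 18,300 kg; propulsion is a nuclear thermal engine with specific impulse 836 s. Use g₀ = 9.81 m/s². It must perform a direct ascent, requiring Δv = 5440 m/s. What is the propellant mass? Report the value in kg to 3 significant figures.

v_e = Isp · g₀ = 836 × 9.81 = 8201.2 m/s.
Using Δv = v_e ln(m₀/m_f): m₀/m_f = exp(Δv / v_e) = exp(5440 / 8201.2) = exp(0.6633) = 1.9412.
m_f = 18,300 / 1.9412 = 9,427.16 kg, so propellant = m₀ − m_f = 18,300 − 9,427.16 = 8,872.84 kg.

propellant mass ≈ 8870 kg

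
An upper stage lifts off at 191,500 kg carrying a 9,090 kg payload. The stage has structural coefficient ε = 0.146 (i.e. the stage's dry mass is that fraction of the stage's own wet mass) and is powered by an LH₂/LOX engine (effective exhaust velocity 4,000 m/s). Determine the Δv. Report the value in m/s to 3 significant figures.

Stage wet mass = m₀ − payload = 191,500 − 9,090 = 182,410 kg.
Stage dry mass = ε × stage wet mass = 0.146 × 182,410 = 26,631.9 kg.
Burnout mass m_f = stage dry + payload = 26,631.9 + 9,090 = 35,721.9 kg.
Δv = v_e · ln(191,500/35,721.9) = 4000.0 × ln(5.361) = 4000.0 × 1.6791 ≈ 6716 m/s.

Δv ≈ 6720 m/s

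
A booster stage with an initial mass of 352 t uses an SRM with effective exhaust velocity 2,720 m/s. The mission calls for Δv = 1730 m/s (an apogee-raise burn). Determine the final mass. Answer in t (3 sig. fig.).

final mass ≈ 186 t

By the Tsiolkovsky rocket equation, m₀/m_f = exp(Δv / v_e) = exp(1730 / 2720.0) = exp(0.6360) = 1.8890.
m_f = m₀ / 1.8890 = 352 / 1.8890 = 186.342 t.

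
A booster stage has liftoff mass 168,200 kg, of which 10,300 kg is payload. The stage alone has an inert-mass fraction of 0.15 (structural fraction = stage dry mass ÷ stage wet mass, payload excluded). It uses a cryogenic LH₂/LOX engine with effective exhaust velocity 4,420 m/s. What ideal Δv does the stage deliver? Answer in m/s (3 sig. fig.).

Stage wet mass = m₀ − payload = 168,200 − 10,300 = 157,900 kg.
Stage dry mass = ε × stage wet mass = 0.15 × 157,900 = 23,685 kg.
Burnout mass m_f = stage dry + payload = 23,685 + 10,300 = 33,985 kg.
Using Δv = v_e ln(m₀/m_f): Δv = v_e · ln(168,200/33,985) = 4420.0 × ln(4.949) = 4420.0 × 1.5992 ≈ 7069 m/s.

Δv ≈ 7070 m/s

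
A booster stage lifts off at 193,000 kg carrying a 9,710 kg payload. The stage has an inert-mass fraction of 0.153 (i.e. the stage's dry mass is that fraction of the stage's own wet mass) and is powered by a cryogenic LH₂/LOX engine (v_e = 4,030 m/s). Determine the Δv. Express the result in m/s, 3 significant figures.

Δv ≈ 6580 m/s

Stage wet mass = m₀ − payload = 193,000 − 9,710 = 183,290 kg.
Stage dry mass = ε × stage wet mass = 0.153 × 183,290 = 28,043.4 kg.
Burnout mass m_f = stage dry + payload = 28,043.4 + 9,710 = 37,753.4 kg.
From the ideal rocket equation, Δv = v_e · ln(193,000/37,753.4) = 4030.0 × ln(5.112) = 4030.0 × 1.6316 ≈ 6575 m/s.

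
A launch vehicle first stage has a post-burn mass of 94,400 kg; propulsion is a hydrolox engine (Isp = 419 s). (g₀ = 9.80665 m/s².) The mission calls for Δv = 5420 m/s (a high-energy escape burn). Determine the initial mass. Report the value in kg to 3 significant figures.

initial mass ≈ 353000 kg

v_e = Isp · g₀ = 419 × 9.80665 = 4109.0 m/s.
Using Δv = v_e ln(m₀/m_f): m₀/m_f = exp(Δv / v_e) = exp(5420 / 4109.0) = exp(1.3191) = 3.7399.
m₀ = m_f × 3.7399 = 94,400 × 3.7399 = 353,047 kg.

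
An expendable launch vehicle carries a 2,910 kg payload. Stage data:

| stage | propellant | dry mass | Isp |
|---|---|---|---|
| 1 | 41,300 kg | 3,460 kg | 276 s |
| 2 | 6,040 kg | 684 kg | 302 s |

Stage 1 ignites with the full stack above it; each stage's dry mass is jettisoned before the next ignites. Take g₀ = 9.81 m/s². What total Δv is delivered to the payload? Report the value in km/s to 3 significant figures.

Ignition mass of stage 1 = 41,300+3,460 + 6,040+684 + 2,910 = 54,394 kg.
Stage 1: m₀ = 54,394 kg, m_f = 54,394 − 41,300 = 13,094 kg; Δv = 276×9.81×ln(4.154) = 2707.6×1.4241 ≈ 3856 m/s.
Stage 2: m₀ = 9,634 kg, m_f = 9,634 − 6,040 = 3,594 kg; Δv = 302×9.81×ln(2.681) = 2962.6×0.9860 ≈ 2921 m/s.
Total Δv = 3856 + 2921 = 6777 m/s.

Δv ≈ 6.78 km/s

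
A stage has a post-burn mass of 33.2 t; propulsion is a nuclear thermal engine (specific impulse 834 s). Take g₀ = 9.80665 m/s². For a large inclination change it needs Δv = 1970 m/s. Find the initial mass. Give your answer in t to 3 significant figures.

initial mass ≈ 42.2 t

v_e = Isp · g₀ = 834 × 9.80665 = 8178.7 m/s.
m₀/m_f = exp(Δv / v_e) = exp(1970 / 8178.7) = exp(0.2409) = 1.2724.
m₀ = m_f × 1.2724 = 33.2 × 1.2724 = 42.2437 t.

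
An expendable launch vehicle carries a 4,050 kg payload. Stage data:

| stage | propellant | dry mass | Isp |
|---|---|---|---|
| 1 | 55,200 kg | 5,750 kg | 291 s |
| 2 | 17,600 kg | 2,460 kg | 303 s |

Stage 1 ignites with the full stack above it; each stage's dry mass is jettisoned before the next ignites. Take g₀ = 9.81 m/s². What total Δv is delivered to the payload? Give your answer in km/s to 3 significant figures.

Ignition mass of stage 1 = 55,200+5,750 + 17,600+2,460 + 4,050 = 85,060 kg.
Stage 1: m₀ = 85,060 kg, m_f = 85,060 − 55,200 = 29,860 kg; Δv = 291×9.81×ln(2.849) = 2854.7×1.0468 ≈ 2988 m/s.
Stage 2: m₀ = 24,110 kg, m_f = 24,110 − 17,600 = 6,510 kg; Δv = 303×9.81×ln(3.704) = 2972.4×1.3093 ≈ 3892 m/s.
Total Δv = 2988 + 3892 = 6880 m/s.

Δv ≈ 6.88 km/s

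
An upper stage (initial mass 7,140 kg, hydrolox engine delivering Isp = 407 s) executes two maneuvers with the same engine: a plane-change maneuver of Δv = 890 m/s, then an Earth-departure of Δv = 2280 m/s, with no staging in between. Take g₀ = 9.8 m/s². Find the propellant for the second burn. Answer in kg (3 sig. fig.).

propellant for the second burn ≈ 2490 kg

v_e = Isp · g₀ = 407 × 9.8 = 3988.6 m/s.
After the first burn: m = 7140 × exp(−890/3988.6) = 7140 × 0.80001 = 5,712.07 kg.
After the second burn: m = 5,712.07 × exp(−2280/3988.6) = 5,712.07 × 0.56460 = 3,225.03 kg.
Second-burn propellant = 5,712.07 − 3,225.03 = 2,487.04 kg.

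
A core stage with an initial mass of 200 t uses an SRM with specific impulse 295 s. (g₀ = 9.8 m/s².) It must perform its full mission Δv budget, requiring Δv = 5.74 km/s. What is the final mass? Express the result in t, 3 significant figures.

v_e = Isp · g₀ = 295 × 9.8 = 2891.0 m/s.
m₀/m_f = exp(Δv / v_e) = exp(5740 / 2891.0) = exp(1.9855) = 7.2825.
m_f = m₀ / 7.2825 = 200 / 7.2825 = 27.4631 t.

final mass ≈ 27.5 t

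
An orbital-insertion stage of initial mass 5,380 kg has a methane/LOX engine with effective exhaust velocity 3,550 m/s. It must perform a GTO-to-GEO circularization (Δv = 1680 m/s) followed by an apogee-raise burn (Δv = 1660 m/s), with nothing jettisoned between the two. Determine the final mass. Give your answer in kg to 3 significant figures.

After the first burn: m = 5380 × exp(−1680/3550.0) = 5380 × 0.62298 = 3,351.63 kg.
After the second burn: m = 3,351.63 × exp(−1660/3550.0) = 3,351.63 × 0.62650 = 2,099.8 kg.

final mass ≈ 2100 kg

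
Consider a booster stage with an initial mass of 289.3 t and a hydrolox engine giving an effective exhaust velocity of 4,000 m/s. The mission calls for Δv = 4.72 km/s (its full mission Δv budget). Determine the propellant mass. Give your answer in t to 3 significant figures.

From the ideal rocket equation, m₀/m_f = exp(Δv / v_e) = exp(4720 / 4000.0) = exp(1.1800) = 3.2544.
m_f = 289.3 / 3.2544 = 88.895 t, so propellant = m₀ − m_f = 289.3 − 88.895 = 200.405 t.

propellant mass ≈ 200 t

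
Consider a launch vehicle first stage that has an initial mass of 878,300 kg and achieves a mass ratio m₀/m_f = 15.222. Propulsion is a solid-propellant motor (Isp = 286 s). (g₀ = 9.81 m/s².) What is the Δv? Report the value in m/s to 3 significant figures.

v_e = Isp · g₀ = 286 × 9.81 = 2805.7 m/s.
Rocket equation: Δv = v_e · ln(15.222) = 2805.7 × 2.7227 ≈ 7639.1 m/s.

Δv ≈ 7640 m/s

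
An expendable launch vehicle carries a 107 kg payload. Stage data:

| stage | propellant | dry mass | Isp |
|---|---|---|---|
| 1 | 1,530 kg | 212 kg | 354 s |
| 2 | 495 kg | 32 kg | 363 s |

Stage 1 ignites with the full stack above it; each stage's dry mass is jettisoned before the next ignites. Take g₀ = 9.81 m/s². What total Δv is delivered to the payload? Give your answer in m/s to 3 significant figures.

Δv ≈ 8990 m/s

Ignition mass of stage 1 = 1,530+212 + 495+32 + 107 = 2,376 kg.
Stage 1: m₀ = 2,376 kg, m_f = 2,376 − 1,530 = 846 kg; Δv = 354×9.81×ln(2.809) = 3472.7×1.0327 ≈ 3586 m/s.
Stage 2: m₀ = 634 kg, m_f = 634 − 495 = 139 kg; Δv = 363×9.81×ln(4.561) = 3561.0×1.5176 ≈ 5404 m/s.
Total Δv = 3586 + 5404 = 8990 m/s.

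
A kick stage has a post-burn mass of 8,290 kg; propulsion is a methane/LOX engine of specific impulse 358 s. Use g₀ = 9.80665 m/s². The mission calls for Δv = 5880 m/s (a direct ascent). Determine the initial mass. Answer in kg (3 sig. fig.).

initial mass ≈ 44300 kg

v_e = Isp · g₀ = 358 × 9.80665 = 3510.8 m/s.
From the ideal rocket equation, m₀/m_f = exp(Δv / v_e) = exp(5880 / 3510.8) = exp(1.6748) = 5.3379.
m₀ = m_f × 5.3379 = 8,290 × 5.3379 = 44,251.2 kg.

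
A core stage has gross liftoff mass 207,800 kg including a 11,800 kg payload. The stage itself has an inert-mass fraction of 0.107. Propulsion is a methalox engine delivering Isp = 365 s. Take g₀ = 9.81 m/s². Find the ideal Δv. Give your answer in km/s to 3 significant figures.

Stage wet mass = m₀ − payload = 207,800 − 11,800 = 196,000 kg.
Stage dry mass = ε × stage wet mass = 0.107 × 196,000 = 20,972 kg.
Burnout mass m_f = stage dry + payload = 20,972 + 11,800 = 32,772 kg.
v_e = Isp · g₀ = 365 × 9.81 = 3580.7 m/s.
By the Tsiolkovsky rocket equation, Δv = v_e · ln(207,800/32,772) = 3580.7 × ln(6.341) = 3580.7 × 1.8470 ≈ 6613 m/s.

Δv ≈ 6.61 km/s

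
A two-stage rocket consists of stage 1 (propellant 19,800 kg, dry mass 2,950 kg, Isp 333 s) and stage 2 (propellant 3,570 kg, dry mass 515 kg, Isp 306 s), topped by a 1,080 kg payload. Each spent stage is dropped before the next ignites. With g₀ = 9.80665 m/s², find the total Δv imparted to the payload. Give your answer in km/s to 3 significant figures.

Δv ≈ 7.56 km/s

Ignition mass of stage 1 = 19,800+2,950 + 3,570+515 + 1,080 = 27,915 kg.
Stage 1: m₀ = 27,915 kg, m_f = 27,915 − 19,800 = 8,115 kg; Δv = 333×9.80665×ln(3.44) = 3265.6×1.2354 ≈ 4035 m/s.
Stage 2: m₀ = 5,165 kg, m_f = 5,165 − 3,570 = 1,595 kg; Δv = 306×9.80665×ln(3.238) = 3000.8×1.1750 ≈ 3526 m/s.
Total Δv = 4035 + 3526 = 7561 m/s.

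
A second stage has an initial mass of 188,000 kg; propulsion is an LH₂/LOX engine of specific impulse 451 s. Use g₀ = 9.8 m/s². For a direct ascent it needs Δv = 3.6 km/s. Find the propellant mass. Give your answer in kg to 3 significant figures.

v_e = Isp · g₀ = 451 × 9.8 = 4419.8 m/s.
By the Tsiolkovsky rocket equation, m₀/m_f = exp(Δv / v_e) = exp(3600 / 4419.8) = exp(0.8145) = 2.2581.
m_f = 188,000 / 2.2581 = 83,255.8 kg, so propellant = m₀ − m_f = 188,000 − 83,255.8 = 104,744.2 kg.

propellant mass ≈ 105000 kg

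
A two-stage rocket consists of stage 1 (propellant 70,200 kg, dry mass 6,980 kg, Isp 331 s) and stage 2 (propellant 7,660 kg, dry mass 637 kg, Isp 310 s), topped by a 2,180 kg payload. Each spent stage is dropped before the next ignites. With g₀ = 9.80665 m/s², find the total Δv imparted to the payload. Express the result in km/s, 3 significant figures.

Δv ≈ 9.23 km/s

Ignition mass of stage 1 = 70,200+6,980 + 7,660+637 + 2,180 = 87,657 kg.
Stage 1: m₀ = 87,657 kg, m_f = 87,657 − 70,200 = 17,457 kg; Δv = 331×9.80665×ln(5.021) = 3246.0×1.6137 ≈ 5238 m/s.
Stage 2: m₀ = 10,477 kg, m_f = 10,477 − 7,660 = 2,817 kg; Δv = 310×9.80665×ln(3.719) = 3040.1×1.3135 ≈ 3993 m/s.
Total Δv = 5238 + 3993 = 9231 m/s.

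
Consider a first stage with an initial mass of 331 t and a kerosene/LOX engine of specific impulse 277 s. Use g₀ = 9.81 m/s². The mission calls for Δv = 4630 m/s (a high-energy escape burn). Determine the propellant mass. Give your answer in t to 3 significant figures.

propellant mass ≈ 271 t

v_e = Isp · g₀ = 277 × 9.81 = 2717.4 m/s.
By the Tsiolkovsky rocket equation, m₀/m_f = exp(Δv / v_e) = exp(4630 / 2717.4) = exp(1.7039) = 5.4951.
m_f = 331 / 5.4951 = 60.2355 t, so propellant = m₀ − m_f = 331 − 60.2355 = 270.7645 t.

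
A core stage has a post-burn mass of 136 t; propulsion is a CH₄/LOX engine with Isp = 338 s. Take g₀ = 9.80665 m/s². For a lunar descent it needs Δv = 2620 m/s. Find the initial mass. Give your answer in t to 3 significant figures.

initial mass ≈ 300 t

v_e = Isp · g₀ = 338 × 9.80665 = 3314.6 m/s.
Using Δv = v_e ln(m₀/m_f): m₀/m_f = exp(Δv / v_e) = exp(2620 / 3314.6) = exp(0.7904) = 2.2043.
m₀ = m_f × 2.2043 = 136 × 2.2043 = 299.785 t.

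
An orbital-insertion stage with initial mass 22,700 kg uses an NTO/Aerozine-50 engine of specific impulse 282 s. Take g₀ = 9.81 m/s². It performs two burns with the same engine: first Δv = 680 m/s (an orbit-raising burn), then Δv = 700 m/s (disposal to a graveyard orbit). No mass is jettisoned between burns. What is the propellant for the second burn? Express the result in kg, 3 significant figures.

propellant for the second burn ≈ 3970 kg

v_e = Isp · g₀ = 282 × 9.81 = 2766.4 m/s.
After the first burn: m = 22700 × exp(−680/2766.4) = 22700 × 0.78207 = 17,753 kg.
After the second burn: m = 17,753 × exp(−700/2766.4) = 17,753 × 0.77644 = 13,784.1 kg.
Second-burn propellant = 17,753 − 13,784.1 = 3,968.9 kg.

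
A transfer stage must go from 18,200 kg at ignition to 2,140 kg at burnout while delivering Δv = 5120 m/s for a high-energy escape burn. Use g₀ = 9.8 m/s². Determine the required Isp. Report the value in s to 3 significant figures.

Isp ≈ 244 s

ln(m₀/m_f) = ln(18200/2140) = ln(8.505) = 2.1406.
Using Δv = v_e ln(m₀/m_f): v_e = Δv / ln(m₀/m_f) = 5120 / 2.1406 = 2391.8 m/s.
Isp = v_e / g₀ = 2391.8 / 9.8 = 244.1 s.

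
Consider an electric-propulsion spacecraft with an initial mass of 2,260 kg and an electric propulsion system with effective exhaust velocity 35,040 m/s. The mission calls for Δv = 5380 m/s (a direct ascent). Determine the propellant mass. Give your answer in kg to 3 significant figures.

propellant mass ≈ 322 kg

From the ideal rocket equation, m₀/m_f = exp(Δv / v_e) = exp(5380 / 35040.0) = exp(0.1535) = 1.1660.
m_f = 2,260 / 1.1660 = 1,938.25 kg, so propellant = m₀ − m_f = 2,260 − 1,938.25 = 321.75 kg.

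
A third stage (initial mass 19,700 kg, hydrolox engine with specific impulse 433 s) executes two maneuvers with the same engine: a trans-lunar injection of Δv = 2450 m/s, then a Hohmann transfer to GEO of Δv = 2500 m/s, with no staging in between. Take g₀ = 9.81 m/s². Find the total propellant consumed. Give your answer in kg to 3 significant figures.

total propellant consumed ≈ 13600 kg

v_e = Isp · g₀ = 433 × 9.81 = 4247.7 m/s.
After the first burn: m = 19700 × exp(−2450/4247.7) = 19700 × 0.56170 = 11,065.5 kg.
After the second burn: m = 11,065.5 × exp(−2500/4247.7) = 11,065.5 × 0.55513 = 6,142.79 kg.
Total propellant = m₀ − m_final = 19700 − 6,142.79 = 13,557.21 kg.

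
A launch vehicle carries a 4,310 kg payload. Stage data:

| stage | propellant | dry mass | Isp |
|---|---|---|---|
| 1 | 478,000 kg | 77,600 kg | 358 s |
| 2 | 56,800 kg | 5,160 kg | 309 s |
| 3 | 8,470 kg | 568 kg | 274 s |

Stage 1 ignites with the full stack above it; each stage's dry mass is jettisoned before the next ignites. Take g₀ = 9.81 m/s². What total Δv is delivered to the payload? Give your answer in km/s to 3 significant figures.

Ignition mass of stage 1 = 478,000+77,600 + 56,800+5,160 + 8,470+568 + 4,310 = 630,908 kg.
Stage 1: m₀ = 630,908 kg, m_f = 630,908 − 478,000 = 152,908 kg; Δv = 358×9.81×ln(4.126) = 3512.0×1.4173 ≈ 4978 m/s.
Stage 2: m₀ = 75,308 kg, m_f = 75,308 − 56,800 = 18,508 kg; Δv = 309×9.81×ln(4.069) = 3031.3×1.4034 ≈ 4254 m/s.
Stage 3: m₀ = 13,348 kg, m_f = 13,348 − 8,470 = 4,878 kg; Δv = 274×9.81×ln(2.736) = 2687.9×1.0066 ≈ 2706 m/s.
Total Δv = 4978 + 4254 + 2706 = 11938 m/s.

Δv ≈ 11.9 km/s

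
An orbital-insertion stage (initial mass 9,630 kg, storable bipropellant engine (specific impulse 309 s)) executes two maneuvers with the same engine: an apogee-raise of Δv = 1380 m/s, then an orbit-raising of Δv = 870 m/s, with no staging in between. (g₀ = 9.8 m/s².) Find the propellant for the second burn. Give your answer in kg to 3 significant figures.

v_e = Isp · g₀ = 309 × 9.8 = 3028.2 m/s.
After the first burn: m = 9630 × exp(−1380/3028.2) = 9630 × 0.63399 = 6,105.32 kg.
After the second burn: m = 6,105.32 × exp(−870/3028.2) = 6,105.32 × 0.75029 = 4,580.76 kg.
Second-burn propellant = 6,105.32 − 4,580.76 = 1,524.56 kg.

propellant for the second burn ≈ 1520 kg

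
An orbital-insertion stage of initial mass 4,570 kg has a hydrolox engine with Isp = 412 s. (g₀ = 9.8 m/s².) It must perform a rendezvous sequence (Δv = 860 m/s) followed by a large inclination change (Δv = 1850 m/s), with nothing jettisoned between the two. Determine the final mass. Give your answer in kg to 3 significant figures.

v_e = Isp · g₀ = 412 × 9.8 = 4037.6 m/s.
After the first burn: m = 4570 × exp(−860/4037.6) = 4570 × 0.80816 = 3,693.29 kg.
After the second burn: m = 3,693.29 × exp(−1850/4037.6) = 3,693.29 × 0.63243 = 2,335.75 kg.

final mass ≈ 2340 kg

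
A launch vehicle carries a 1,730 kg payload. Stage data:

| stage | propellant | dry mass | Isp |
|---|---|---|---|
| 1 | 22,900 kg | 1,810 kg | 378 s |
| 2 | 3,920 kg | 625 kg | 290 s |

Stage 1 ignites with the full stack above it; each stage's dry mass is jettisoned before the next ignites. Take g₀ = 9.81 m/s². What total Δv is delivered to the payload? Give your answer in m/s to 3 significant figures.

Ignition mass of stage 1 = 22,900+1,810 + 3,920+625 + 1,730 = 30,985 kg.
Stage 1: m₀ = 30,985 kg, m_f = 30,985 − 22,900 = 8,085 kg; Δv = 378×9.81×ln(3.832) = 3708.2×1.3435 ≈ 4982 m/s.
Stage 2: m₀ = 6,275 kg, m_f = 6,275 − 3,920 = 2,355 kg; Δv = 290×9.81×ln(2.665) = 2844.9×0.9800 ≈ 2788 m/s.
Total Δv = 4982 + 2788 = 7770 m/s.

Δv ≈ 7770 m/s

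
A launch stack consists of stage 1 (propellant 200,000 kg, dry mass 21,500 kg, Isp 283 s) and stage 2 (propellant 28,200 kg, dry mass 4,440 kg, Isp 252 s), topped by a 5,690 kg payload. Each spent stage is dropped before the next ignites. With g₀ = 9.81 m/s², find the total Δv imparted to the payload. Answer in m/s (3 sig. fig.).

Δv ≈ 7370 m/s

Ignition mass of stage 1 = 200,000+21,500 + 28,200+4,440 + 5,690 = 259,830 kg.
Stage 1: m₀ = 259,830 kg, m_f = 259,830 − 200,000 = 59,830 kg; Δv = 283×9.81×ln(4.343) = 2776.2×1.4685 ≈ 4077 m/s.
Stage 2: m₀ = 38,330 kg, m_f = 38,330 − 28,200 = 10,130 kg; Δv = 252×9.81×ln(3.784) = 2472.1×1.3307 ≈ 3290 m/s.
Total Δv = 4077 + 3290 = 7367 m/s.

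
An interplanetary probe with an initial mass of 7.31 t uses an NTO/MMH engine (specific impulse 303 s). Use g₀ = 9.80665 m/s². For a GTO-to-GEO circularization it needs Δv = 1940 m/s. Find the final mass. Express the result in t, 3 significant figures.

v_e = Isp · g₀ = 303 × 9.80665 = 2971.4 m/s.
m₀/m_f = exp(Δv / v_e) = exp(1940 / 2971.4) = exp(0.6529) = 1.9211.
m_f = m₀ / 1.9211 = 7.31 / 1.9211 = 3.80511 t.

final mass ≈ 3.81 t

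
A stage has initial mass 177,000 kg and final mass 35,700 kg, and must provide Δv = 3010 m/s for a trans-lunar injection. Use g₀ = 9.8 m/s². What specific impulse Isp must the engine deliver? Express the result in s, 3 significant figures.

ln(m₀/m_f) = ln(177000/35700) = ln(4.958) = 1.6010.
v_e = Δv / ln(m₀/m_f) = 3010 / 1.6010 = 1880.1 m/s.
Isp = v_e / g₀ = 1880.1 / 9.8 = 191.8 s.

Isp ≈ 192 s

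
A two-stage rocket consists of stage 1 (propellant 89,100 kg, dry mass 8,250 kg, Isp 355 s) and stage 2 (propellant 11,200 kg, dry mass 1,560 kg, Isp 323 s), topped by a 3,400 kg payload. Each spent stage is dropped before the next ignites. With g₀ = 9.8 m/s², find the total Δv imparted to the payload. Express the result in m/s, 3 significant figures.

Δv ≈ 9090 m/s

Ignition mass of stage 1 = 89,100+8,250 + 11,200+1,560 + 3,400 = 113,510 kg.
Stage 1: m₀ = 113,510 kg, m_f = 113,510 − 89,100 = 24,410 kg; Δv = 355×9.8×ln(4.65) = 3479.0×1.5369 ≈ 5347 m/s.
Stage 2: m₀ = 16,160 kg, m_f = 16,160 − 11,200 = 4,960 kg; Δv = 323×9.8×ln(3.258) = 3165.4×1.1811 ≈ 3739 m/s.
Total Δv = 5347 + 3739 = 9086 m/s.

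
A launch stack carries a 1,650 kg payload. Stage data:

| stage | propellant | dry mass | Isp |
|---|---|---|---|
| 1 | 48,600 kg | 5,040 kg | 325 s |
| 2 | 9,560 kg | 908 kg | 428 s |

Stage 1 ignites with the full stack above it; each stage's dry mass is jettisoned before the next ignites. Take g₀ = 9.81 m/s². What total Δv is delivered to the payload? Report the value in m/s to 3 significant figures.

Ignition mass of stage 1 = 48,600+5,040 + 9,560+908 + 1,650 = 65,758 kg.
Stage 1: m₀ = 65,758 kg, m_f = 65,758 − 48,600 = 17,158 kg; Δv = 325×9.81×ln(3.832) = 3188.2×1.3435 ≈ 4283 m/s.
Stage 2: m₀ = 12,118 kg, m_f = 12,118 − 9,560 = 2,558 kg; Δv = 428×9.81×ln(4.737) = 4198.7×1.5555 ≈ 6531 m/s.
Total Δv = 4283 + 6531 = 10814 m/s.

Δv ≈ 10800 m/s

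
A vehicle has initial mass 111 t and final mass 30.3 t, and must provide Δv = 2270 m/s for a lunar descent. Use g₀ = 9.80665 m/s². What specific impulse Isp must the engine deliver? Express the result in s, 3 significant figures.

ln(m₀/m_f) = ln(111000/30300) = ln(3.663) = 1.2984.
v_e = Δv / ln(m₀/m_f) = 2270 / 1.2984 = 1748.3 m/s.
Isp = v_e / g₀ = 1748.3 / 9.80665 = 178.3 s.

Isp ≈ 178 s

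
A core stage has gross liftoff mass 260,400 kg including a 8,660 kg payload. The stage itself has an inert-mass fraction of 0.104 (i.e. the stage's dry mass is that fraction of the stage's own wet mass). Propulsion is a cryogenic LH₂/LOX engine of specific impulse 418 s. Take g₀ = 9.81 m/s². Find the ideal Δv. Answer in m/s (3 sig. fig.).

Stage wet mass = m₀ − payload = 260,400 − 8,660 = 251,740 kg.
Stage dry mass = ε × stage wet mass = 0.104 × 251,740 = 26,181 kg.
Burnout mass m_f = stage dry + payload = 26,181 + 8,660 = 34,841 kg.
v_e = Isp · g₀ = 418 × 9.81 = 4100.6 m/s.
Rocket equation: Δv = v_e · ln(260,400/34,841) = 4100.6 × ln(7.474) = 4100.6 × 2.0114 ≈ 8248 m/s.

Δv ≈ 8250 m/s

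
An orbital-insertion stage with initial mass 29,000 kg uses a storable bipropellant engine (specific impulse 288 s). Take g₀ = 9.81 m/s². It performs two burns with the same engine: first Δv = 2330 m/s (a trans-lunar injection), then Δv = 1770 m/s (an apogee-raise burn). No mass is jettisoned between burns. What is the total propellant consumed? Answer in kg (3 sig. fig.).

total propellant consumed ≈ 22200 kg

v_e = Isp · g₀ = 288 × 9.81 = 2825.3 m/s.
After the first burn: m = 29000 × exp(−2330/2825.3) = 29000 × 0.43837 = 12,712.7 kg.
After the second burn: m = 12,712.7 × exp(−1770/2825.3) = 12,712.7 × 0.53447 = 6,794.56 kg.
Total propellant = m₀ − m_final = 29000 − 6,794.56 = 22,205.44 kg.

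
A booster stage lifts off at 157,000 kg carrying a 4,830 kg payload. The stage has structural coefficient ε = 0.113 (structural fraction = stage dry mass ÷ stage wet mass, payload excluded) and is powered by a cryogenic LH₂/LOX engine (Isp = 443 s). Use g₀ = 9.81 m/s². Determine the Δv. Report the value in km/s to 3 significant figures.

Δv ≈ 8.54 km/s

Stage wet mass = m₀ − payload = 157,000 − 4,830 = 152,170 kg.
Stage dry mass = ε × stage wet mass = 0.113 × 152,170 = 17,195.2 kg.
Burnout mass m_f = stage dry + payload = 17,195.2 + 4,830 = 22,025.2 kg.
v_e = Isp · g₀ = 443 × 9.81 = 4345.8 m/s.
Using Δv = v_e ln(m₀/m_f): Δv = v_e · ln(157,000/22,025.2) = 4345.8 × ln(7.128) = 4345.8 × 1.9641 ≈ 8535 m/s.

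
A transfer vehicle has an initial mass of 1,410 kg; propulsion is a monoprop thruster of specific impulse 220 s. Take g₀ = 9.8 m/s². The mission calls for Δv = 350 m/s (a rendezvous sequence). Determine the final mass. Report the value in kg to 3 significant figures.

v_e = Isp · g₀ = 220 × 9.8 = 2156.0 m/s.
Using Δv = v_e ln(m₀/m_f): m₀/m_f = exp(Δv / v_e) = exp(350 / 2156.0) = exp(0.1623) = 1.1763.
m_f = m₀ / 1.1763 = 1,410 / 1.1763 = 1,198.67 kg.

final mass ≈ 1200 kg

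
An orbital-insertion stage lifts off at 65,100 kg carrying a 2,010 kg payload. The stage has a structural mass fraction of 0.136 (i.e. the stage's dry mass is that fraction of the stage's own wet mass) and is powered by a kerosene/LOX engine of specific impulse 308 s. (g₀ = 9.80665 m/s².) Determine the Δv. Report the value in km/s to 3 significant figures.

Stage wet mass = m₀ − payload = 65,100 − 2,010 = 63,090 kg.
Stage dry mass = ε × stage wet mass = 0.136 × 63,090 = 8,580.24 kg.
Burnout mass m_f = stage dry + payload = 8,580.24 + 2,010 = 10,590.24 kg.
v_e = Isp · g₀ = 308 × 9.80665 = 3020.4 m/s.
Rocket equation: Δv = v_e · ln(65,100/10,590.24) = 3020.4 × ln(6.147) = 3020.4 × 1.8160 ≈ 5485 m/s.

Δv ≈ 5.49 km/s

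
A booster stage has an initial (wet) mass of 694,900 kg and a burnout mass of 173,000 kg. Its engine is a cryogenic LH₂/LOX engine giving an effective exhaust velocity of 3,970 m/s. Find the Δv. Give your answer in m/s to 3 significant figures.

Δv ≈ 5520 m/s

Using Δv = v_e ln(m₀/m_f): Δv = v_e · ln(m₀/m_f) = 3970.0 × ln(4.017) = 3970.0 × 1.3905 ≈ 5520.2 m/s.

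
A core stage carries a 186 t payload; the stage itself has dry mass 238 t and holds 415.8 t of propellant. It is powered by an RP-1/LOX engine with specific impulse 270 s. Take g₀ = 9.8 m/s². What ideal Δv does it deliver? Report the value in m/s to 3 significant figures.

v_e = Isp · g₀ = 270 × 9.8 = 2646.0 m/s.
m₀ = payload + dry + propellant = 186 + 238 + 415.8 = 839.8 t.
m_f = payload + dry = 186 + 238 = 424 t.
Rocket equation: Δv = v_e · ln(m₀/m_f) = 2646.0 × ln(1.981) = 2646.0 × 0.6834 ≈ 1808.4 m/s.

Δv ≈ 1810 m/s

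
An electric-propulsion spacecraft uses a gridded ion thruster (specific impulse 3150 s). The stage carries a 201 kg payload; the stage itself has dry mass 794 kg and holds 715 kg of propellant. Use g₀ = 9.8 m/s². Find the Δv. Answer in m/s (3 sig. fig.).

Δv ≈ 16700 m/s

v_e = Isp · g₀ = 3150 × 9.8 = 30870.0 m/s.
m₀ = payload + dry + propellant = 201 + 794 + 715 = 1,710 kg.
m_f = payload + dry = 201 + 794 = 995 kg.
Using Δv = v_e ln(m₀/m_f): Δv = v_e · ln(m₀/m_f) = 30870.0 × ln(1.719) = 30870.0 × 0.5415 ≈ 16716.3 m/s.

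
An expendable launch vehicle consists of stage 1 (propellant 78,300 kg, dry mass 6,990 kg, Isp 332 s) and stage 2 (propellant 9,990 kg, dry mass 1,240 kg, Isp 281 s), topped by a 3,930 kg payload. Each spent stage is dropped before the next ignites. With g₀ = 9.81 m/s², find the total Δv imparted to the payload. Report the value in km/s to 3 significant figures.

Ignition mass of stage 1 = 78,300+6,990 + 9,990+1,240 + 3,930 = 100,450 kg.
Stage 1: m₀ = 100,450 kg, m_f = 100,450 − 78,300 = 22,150 kg; Δv = 332×9.81×ln(4.535) = 3256.9×1.5118 ≈ 4924 m/s.
Stage 2: m₀ = 15,160 kg, m_f = 15,160 − 9,990 = 5,170 kg; Δv = 281×9.81×ln(2.932) = 2756.6×1.0758 ≈ 2966 m/s.
Total Δv = 4924 + 2966 = 7890 m/s.

Δv ≈ 7.89 km/s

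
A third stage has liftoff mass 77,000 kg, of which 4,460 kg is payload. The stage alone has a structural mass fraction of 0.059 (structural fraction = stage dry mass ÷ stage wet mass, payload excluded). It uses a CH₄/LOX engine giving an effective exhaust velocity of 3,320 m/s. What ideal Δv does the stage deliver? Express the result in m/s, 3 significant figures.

Δv ≈ 7220 m/s

Stage wet mass = m₀ − payload = 77,000 − 4,460 = 72,540 kg.
Stage dry mass = ε × stage wet mass = 0.059 × 72,540 = 4,279.86 kg.
Burnout mass m_f = stage dry + payload = 4,279.86 + 4,460 = 8,739.86 kg.
Rocket equation: Δv = v_e · ln(77,000/8,739.86) = 3320.0 × ln(8.81) = 3320.0 × 2.1759 ≈ 7224 m/s.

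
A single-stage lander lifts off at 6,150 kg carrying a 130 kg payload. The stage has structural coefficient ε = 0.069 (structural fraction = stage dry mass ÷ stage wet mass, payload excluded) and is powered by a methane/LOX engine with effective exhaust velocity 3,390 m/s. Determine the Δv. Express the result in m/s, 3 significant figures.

Δv ≈ 8210 m/s

Stage wet mass = m₀ − payload = 6,150 − 130 = 6,020 kg.
Stage dry mass = ε × stage wet mass = 0.069 × 6,020 = 415.38 kg.
Burnout mass m_f = stage dry + payload = 415.38 + 130 = 545.38 kg.
Δv = v_e · ln(6,150/545.38) = 3390.0 × ln(11.28) = 3390.0 × 2.4227 ≈ 8213 m/s.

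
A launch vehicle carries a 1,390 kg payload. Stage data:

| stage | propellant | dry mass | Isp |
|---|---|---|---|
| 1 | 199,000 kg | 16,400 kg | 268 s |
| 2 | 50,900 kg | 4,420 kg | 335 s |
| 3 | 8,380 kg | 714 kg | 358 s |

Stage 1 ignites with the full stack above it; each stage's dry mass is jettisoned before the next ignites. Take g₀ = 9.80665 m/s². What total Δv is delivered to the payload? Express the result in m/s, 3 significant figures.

Δv ≈ 13700 m/s

Ignition mass of stage 1 = 199,000+16,400 + 50,900+4,420 + 8,380+714 + 1,390 = 281,204 kg.
Stage 1: m₀ = 281,204 kg, m_f = 281,204 − 199,000 = 82,204 kg; Δv = 268×9.80665×ln(3.421) = 2628.2×1.2299 ≈ 3232 m/s.
Stage 2: m₀ = 65,804 kg, m_f = 65,804 − 50,900 = 14,904 kg; Δv = 335×9.80665×ln(4.415) = 3285.2×1.4851 ≈ 4879 m/s.
Stage 3: m₀ = 10,484 kg, m_f = 10,484 − 8,380 = 2,104 kg; Δv = 358×9.80665×ln(4.983) = 3510.8×1.6060 ≈ 5638 m/s.
Total Δv = 3232 + 4879 + 5638 = 13749 m/s.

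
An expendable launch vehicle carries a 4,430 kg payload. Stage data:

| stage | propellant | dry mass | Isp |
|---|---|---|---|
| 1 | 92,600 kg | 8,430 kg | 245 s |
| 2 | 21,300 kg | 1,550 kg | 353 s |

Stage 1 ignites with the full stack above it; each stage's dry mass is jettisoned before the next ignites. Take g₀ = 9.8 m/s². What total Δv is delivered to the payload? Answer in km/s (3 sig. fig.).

Ignition mass of stage 1 = 92,600+8,430 + 21,300+1,550 + 4,430 = 128,310 kg.
Stage 1: m₀ = 128,310 kg, m_f = 128,310 − 92,600 = 35,710 kg; Δv = 245×9.8×ln(3.593) = 2401.0×1.2790 ≈ 3071 m/s.
Stage 2: m₀ = 27,280 kg, m_f = 27,280 − 21,300 = 5,980 kg; Δv = 353×9.8×ln(4.562) = 3459.4×1.5177 ≈ 5250 m/s.
Total Δv = 3071 + 5250 = 8321 m/s.

Δv ≈ 8.32 km/s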